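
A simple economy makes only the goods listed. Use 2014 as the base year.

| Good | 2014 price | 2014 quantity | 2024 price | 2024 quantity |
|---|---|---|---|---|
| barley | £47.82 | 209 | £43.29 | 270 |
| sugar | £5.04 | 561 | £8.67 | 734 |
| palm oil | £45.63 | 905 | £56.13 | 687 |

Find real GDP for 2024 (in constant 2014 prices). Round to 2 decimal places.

£47958.57

Real GDP 2024 = Σ (p_2014 × q_2024) = 47.82·270 + 5.04·734 + 45.63·687 = 47958.57.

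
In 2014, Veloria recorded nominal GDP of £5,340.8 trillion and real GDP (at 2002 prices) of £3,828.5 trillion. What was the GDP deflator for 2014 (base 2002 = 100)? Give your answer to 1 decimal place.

GDP deflator = (Nominal / Real) × 100 = 5340.8 / 3828.5 × 100 = 139.50.

139.5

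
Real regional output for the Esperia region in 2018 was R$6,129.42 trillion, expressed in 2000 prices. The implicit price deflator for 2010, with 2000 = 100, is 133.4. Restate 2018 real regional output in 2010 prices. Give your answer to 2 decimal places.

R$8,176.65 trillion

Real regional output in 2010 prices = Real regional output in 2000 prices × (P_2010/P_2000) = 6129.42 × 1.334 = 8176.65.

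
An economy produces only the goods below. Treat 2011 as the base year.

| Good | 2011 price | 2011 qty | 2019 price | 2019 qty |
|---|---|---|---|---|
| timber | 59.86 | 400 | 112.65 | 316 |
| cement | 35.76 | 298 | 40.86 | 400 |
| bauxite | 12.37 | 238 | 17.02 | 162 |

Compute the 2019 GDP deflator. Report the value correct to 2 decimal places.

Nominal GDP 2019 = 112.65·316 + 40.86·400 + 17.02·162 = 54698.64.
Real GDP 2019 (at 2011 prices) = 59.86·316 + 35.76·400 + 12.37·162 = 35223.70.
Deflator = Nominal/Real × 100 = 54698.64/35223.70 × 100 = 155.289.

155.29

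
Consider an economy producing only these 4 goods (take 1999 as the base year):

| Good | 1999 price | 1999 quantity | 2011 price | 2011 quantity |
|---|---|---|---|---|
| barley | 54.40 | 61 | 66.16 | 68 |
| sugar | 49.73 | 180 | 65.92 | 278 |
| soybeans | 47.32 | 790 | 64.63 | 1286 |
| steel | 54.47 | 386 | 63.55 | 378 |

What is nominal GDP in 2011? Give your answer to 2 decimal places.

129960.72

Nominal GDP 2011 = Σ (p_2011 × q_2011) = 66.16·68 + 65.92·278 + 64.63·1286 + 63.55·378 = 129960.72.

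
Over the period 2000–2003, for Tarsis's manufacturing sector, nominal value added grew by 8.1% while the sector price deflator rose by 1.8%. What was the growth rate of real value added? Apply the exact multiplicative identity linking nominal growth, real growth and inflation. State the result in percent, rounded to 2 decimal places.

(1 + g_nom) = (1 + g_real)(1 + π), so g_real = 1.0810 / 1.0180 − 1 = 0.06189.

6.19%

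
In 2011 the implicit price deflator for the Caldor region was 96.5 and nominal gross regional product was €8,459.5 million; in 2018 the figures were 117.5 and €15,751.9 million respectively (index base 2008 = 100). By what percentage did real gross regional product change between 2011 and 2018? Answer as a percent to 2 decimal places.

52.92%

Real gross regional product 2011 = 8459.5 / 0.965 = 8766.32.
Real gross regional product 2018 = 15751.9 / 1.175 = 13405.87.
Real growth = 13405.87 / 8766.32 − 1 = 0.5292.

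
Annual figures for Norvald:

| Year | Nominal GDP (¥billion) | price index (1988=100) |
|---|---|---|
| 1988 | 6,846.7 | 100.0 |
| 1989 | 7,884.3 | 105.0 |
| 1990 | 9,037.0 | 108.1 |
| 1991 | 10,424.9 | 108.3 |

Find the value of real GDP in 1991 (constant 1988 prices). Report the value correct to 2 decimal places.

Real GDP 1991 = 10424.9 / 1.083 = 9625.95.

¥9,625.95 billion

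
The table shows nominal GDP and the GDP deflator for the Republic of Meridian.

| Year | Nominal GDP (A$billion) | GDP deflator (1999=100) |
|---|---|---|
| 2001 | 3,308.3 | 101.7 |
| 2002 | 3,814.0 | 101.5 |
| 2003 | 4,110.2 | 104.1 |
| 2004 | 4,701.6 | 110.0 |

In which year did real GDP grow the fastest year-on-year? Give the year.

2002: real = 3814.0/1.015 = 3757.64; growth vs 2001 (3253.00) = 15.51%.
2003: real = 4110.2/1.041 = 3948.32; growth vs 2002 (3757.64) = 5.07%.
2004: real = 4701.6/1.100 = 4274.18; growth vs 2003 (3948.32) = 8.25%.

2002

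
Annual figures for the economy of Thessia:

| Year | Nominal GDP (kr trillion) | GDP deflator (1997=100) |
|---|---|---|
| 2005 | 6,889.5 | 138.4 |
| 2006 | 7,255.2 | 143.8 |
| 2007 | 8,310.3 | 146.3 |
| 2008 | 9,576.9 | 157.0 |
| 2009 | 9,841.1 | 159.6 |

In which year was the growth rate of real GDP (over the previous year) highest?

2006: real = 7255.2/1.438 = 5045.34; growth vs 2005 (4977.96) = 1.35%.
2007: real = 8310.3/1.463 = 5680.31; growth vs 2006 (5045.34) = 12.59%.
2008: real = 9576.9/1.570 = 6099.94; growth vs 2007 (5680.31) = 7.39%.
2009: real = 9841.1/1.596 = 6166.10; growth vs 2008 (6099.94) = 1.08%.

2007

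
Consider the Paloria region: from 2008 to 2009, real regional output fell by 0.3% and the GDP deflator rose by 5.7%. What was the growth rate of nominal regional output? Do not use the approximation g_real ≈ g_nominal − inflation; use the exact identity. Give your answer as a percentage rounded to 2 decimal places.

5.38%

(1 + g_nom) = (1 + g_real)(1 + π) = 0.9970 × 1.0570 = 1.05383.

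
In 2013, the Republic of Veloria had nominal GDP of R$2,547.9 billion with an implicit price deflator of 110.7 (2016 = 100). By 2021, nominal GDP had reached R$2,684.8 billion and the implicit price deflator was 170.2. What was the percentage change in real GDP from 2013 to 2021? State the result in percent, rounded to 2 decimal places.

-31.46%

Deflate each year: 2013 → 2547.9/1.107 = 2301.63; 2021 → 2684.8/1.702 = 1577.44.
So real GDP changed by 1577.44/2301.63 − 1 = -0.3146, i.e. -31.46%.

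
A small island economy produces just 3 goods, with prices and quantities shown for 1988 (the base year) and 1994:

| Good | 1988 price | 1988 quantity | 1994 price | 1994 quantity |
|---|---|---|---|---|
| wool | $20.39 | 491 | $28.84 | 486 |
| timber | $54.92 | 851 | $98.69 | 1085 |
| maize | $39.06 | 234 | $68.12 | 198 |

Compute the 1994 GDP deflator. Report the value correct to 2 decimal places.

Nominal GDP 1994 = 28.84·486 + 98.69·1085 + 68.12·198 = 134582.65.
Real GDP 1994 (at 1988 prices) = 20.39·486 + 54.92·1085 + 39.06·198 = 77231.62.
Deflator = Nominal/Real × 100 = 134582.65/77231.62 × 100 = 174.258.

174.26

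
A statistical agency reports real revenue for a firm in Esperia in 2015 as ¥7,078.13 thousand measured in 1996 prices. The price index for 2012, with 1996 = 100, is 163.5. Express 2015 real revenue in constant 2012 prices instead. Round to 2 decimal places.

Real revenue in 2012 prices = Real revenue in 1996 prices × (P_2012/P_1996) = 7078.13 × 1.635 = 11572.74.

¥11,572.74 thousand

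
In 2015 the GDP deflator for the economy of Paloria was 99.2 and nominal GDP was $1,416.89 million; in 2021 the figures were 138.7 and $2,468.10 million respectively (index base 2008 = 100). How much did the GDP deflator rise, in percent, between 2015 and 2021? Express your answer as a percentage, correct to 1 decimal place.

Price-level change = 138.7 / 99.2 − 1 = 0.3982.

39.8%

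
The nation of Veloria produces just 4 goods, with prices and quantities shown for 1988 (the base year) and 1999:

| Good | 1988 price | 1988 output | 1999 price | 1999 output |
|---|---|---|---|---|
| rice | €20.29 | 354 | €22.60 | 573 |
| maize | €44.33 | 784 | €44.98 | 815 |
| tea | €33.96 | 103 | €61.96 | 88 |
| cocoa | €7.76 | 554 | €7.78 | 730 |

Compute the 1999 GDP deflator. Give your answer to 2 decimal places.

Nominal GDP 1999 = 22.60·573 + 44.98·815 + 61.96·88 + 7.78·730 = 60740.38.
Real GDP 1999 (at 1988 prices) = 20.29·573 + 44.33·815 + 33.96·88 + 7.76·730 = 56408.40.
Deflator = Nominal/Real × 100 = 60740.38/56408.40 × 100 = 107.680.

107.68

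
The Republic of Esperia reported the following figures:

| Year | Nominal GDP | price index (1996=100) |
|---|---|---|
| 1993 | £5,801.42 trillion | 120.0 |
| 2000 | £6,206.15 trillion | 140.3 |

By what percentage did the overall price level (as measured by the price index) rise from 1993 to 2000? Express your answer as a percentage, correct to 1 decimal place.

Price-level change = 140.3 / 120.0 − 1 = 0.1692.

16.9%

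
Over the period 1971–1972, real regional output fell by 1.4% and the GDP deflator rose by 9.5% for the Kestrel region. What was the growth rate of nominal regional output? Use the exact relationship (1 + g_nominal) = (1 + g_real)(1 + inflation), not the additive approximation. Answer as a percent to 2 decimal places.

(1 + g_nom) = (1 + g_real)(1 + π) = 0.9860 × 1.0950 = 1.07967.

7.97%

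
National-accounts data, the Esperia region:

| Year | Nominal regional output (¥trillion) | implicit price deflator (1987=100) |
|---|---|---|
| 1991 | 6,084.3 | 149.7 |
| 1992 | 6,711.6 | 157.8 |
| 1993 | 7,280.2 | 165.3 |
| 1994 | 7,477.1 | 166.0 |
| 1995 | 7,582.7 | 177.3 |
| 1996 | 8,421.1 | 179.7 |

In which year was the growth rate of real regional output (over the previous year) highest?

1996

1992: real = 6711.6/1.578 = 4253.23; growth vs 1991 (4064.33) = 4.65%.
1993: real = 7280.2/1.653 = 4404.23; growth vs 1992 (4253.23) = 3.55%.
1994: real = 7477.1/1.660 = 4504.28; growth vs 1993 (4404.23) = 2.27%.
1995: real = 7582.7/1.773 = 4276.76; growth vs 1994 (4504.28) = -5.05%.
1996: real = 8421.1/1.797 = 4686.20; growth vs 1995 (4276.76) = 9.57%.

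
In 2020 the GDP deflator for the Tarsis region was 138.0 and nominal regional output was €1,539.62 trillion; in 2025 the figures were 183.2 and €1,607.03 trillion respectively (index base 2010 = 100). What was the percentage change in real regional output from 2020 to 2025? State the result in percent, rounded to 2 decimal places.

-21.37%

Deflate each year: 2020 → 1539.62/1.380 = 1115.67; 2025 → 1607.03/1.832 = 877.20.
So real regional output changed by 877.20/1115.67 − 1 = -0.2137, i.e. -21.37%.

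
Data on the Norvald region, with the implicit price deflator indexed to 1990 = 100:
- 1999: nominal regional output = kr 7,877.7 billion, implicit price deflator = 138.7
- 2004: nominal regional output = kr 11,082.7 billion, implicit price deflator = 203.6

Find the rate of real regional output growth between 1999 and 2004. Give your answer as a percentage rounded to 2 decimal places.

Real regional output 1999 = 7877.7 / 1.387 = 5679.67.
Real regional output 2004 = 11082.7 / 2.036 = 5443.37.
Real growth = 5443.37 / 5679.67 − 1 = -0.0416.

-4.16%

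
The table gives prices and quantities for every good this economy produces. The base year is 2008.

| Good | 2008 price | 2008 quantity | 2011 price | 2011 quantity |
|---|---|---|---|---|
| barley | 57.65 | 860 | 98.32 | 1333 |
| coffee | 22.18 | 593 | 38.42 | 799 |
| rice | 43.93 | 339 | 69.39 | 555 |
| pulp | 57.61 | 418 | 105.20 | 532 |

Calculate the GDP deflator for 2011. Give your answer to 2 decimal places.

171.28

Nominal GDP 2011 = 98.32·1333 + 38.42·799 + 69.39·555 + 105.20·532 = 256235.99.
Real GDP 2011 (at 2008 prices) = 57.65·1333 + 22.18·799 + 43.93·555 + 57.61·532 = 149598.94.
Deflator = Nominal/Real × 100 = 256235.99/149598.94 × 100 = 171.282.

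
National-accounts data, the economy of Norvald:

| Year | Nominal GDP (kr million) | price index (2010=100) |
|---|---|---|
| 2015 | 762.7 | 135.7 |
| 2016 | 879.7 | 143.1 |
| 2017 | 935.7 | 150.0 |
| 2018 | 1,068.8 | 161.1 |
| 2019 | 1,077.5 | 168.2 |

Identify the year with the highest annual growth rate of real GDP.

2016: real = 879.7/1.431 = 614.74; growth vs 2015 (562.05) = 9.37%.
2017: real = 935.7/1.500 = 623.80; growth vs 2016 (614.74) = 1.47%.
2018: real = 1068.8/1.611 = 663.44; growth vs 2017 (623.80) = 6.35%.
2019: real = 1077.5/1.682 = 640.61; growth vs 2018 (663.44) = -3.44%.

2016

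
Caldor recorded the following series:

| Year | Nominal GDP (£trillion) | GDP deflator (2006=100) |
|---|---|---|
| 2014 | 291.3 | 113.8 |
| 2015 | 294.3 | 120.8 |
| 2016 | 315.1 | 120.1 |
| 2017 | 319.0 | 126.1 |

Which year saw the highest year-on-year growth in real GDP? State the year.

2015: real = 294.3/1.208 = 243.63; growth vs 2014 (255.98) = -4.82%.
2016: real = 315.1/1.201 = 262.36; growth vs 2015 (243.63) = 7.69%.
2017: real = 319.0/1.261 = 252.97; growth vs 2016 (262.36) = -3.58%.

2016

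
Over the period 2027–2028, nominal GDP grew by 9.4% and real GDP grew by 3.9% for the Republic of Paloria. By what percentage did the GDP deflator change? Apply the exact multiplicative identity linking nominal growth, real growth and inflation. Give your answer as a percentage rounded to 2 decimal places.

(1 + g_nom) = (1 + g_real)(1 + π), so π = 1.0940 / 1.0390 − 1 = 0.05294.

5.29%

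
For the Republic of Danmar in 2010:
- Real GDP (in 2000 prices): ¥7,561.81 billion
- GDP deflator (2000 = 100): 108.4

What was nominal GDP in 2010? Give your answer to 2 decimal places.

¥8,197.00 billion

Nominal GDP = Real × (GDP deflator/100) = 7561.81 × 1.084 = 8197.00.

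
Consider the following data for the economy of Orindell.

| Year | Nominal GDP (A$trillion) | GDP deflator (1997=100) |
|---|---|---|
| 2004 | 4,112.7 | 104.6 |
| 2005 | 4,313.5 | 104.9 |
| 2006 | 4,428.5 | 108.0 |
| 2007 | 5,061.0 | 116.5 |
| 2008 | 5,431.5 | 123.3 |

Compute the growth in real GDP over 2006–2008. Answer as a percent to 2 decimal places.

7.43%

Real GDP 2006 = 4428.5/1.080 = 4100.46.
Real GDP 2008 = 5431.5/1.233 = 4405.11.
Change = 4405.11/4100.46 − 1 = 0.0743.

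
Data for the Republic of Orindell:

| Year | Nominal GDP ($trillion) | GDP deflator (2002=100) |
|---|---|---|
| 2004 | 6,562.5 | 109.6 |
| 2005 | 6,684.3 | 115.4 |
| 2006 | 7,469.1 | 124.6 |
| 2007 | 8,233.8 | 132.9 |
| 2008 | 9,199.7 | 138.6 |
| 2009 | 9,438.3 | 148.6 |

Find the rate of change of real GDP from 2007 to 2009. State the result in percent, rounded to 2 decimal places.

Real GDP 2007 = 8233.8/1.329 = 6195.49.
Real GDP 2009 = 9438.3/1.486 = 6351.48.
Change = 6351.48/6195.49 − 1 = 0.0252.

2.52%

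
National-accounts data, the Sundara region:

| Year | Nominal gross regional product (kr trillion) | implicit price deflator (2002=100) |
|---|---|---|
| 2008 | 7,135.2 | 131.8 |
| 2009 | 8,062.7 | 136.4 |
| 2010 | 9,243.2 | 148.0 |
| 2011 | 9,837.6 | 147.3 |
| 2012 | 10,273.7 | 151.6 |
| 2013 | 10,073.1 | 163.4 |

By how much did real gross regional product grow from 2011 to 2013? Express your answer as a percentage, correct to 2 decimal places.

-7.70%

Real gross regional product 2011 = 9837.6/1.473 = 6678.62.
Real gross regional product 2013 = 10073.1/1.634 = 6164.69.
Change = 6164.69/6678.62 − 1 = -0.0770.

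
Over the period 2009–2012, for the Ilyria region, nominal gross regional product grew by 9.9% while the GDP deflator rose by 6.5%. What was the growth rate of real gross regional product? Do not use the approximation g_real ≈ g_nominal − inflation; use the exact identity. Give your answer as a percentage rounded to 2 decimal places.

(1 + g_nom) = (1 + g_real)(1 + π), so g_real = 1.0990 / 1.0650 − 1 = 0.03192.

3.19%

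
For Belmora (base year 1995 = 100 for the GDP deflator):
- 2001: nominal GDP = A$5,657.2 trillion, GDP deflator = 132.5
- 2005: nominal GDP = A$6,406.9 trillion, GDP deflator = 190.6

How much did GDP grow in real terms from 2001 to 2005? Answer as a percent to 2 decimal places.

-21.27%

Deflate each year: 2001 → 5657.2/1.325 = 4269.58; 2005 → 6406.9/1.906 = 3361.44.
So real GDP changed by 3361.44/4269.58 − 1 = -0.2127, i.e. -21.27%.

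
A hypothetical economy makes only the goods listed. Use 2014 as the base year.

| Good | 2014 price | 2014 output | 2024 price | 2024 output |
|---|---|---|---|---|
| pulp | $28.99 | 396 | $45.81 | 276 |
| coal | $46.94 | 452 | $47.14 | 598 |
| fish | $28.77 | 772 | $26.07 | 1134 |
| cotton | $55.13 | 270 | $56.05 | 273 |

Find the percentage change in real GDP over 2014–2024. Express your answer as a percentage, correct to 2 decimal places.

Real GDP 2014 = Nominal GDP 2014 = 28.99·396 + 46.94·452 + 28.77·772 + 55.13·270 = 69792.46.
Real GDP 2024 (at 2014 prices) = 28.99·276 + 46.94·598 + 28.77·1134 + 55.13·273 = 83747.03.
Real growth = 83747.03/69792.46 − 1 = 0.1999.

19.99%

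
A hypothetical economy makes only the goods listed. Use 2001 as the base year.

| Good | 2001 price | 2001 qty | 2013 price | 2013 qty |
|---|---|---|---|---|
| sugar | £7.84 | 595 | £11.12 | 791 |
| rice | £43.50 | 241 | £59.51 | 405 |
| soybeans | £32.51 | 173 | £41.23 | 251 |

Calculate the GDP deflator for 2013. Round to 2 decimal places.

Nominal GDP 2013 = 11.12·791 + 59.51·405 + 41.23·251 = 43246.20.
Real GDP 2013 (at 2001 prices) = 7.84·791 + 43.50·405 + 32.51·251 = 31978.95.
Deflator = Nominal/Real × 100 = 43246.20/31978.95 × 100 = 135.233.

135.23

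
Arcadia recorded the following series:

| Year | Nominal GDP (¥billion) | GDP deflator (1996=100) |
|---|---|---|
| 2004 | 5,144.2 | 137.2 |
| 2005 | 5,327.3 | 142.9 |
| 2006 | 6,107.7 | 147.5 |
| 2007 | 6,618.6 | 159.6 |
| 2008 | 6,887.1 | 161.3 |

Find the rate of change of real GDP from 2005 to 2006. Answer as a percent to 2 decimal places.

11.07%

Real GDP 2005 = 5327.3/1.429 = 3727.99.
Real GDP 2006 = 6107.7/1.475 = 4140.81.
Change = 4140.81/3727.99 − 1 = 0.1107.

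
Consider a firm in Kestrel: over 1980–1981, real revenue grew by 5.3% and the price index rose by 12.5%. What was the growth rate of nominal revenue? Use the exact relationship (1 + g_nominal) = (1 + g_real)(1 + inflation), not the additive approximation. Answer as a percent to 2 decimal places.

18.46%

(1 + g_nom) = (1 + g_real)(1 + π) = 1.0530 × 1.1250 = 1.18463.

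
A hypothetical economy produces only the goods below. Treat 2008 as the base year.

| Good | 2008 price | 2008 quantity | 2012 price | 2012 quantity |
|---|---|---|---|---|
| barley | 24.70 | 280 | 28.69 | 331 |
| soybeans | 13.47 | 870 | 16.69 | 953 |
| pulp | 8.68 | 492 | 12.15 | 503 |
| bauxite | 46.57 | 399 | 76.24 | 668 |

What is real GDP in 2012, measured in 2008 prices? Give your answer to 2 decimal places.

Real GDP 2012 = Σ (p_2008 × q_2012) = 24.70·331 + 13.47·953 + 8.68·503 + 46.57·668 = 56487.41.

56487.41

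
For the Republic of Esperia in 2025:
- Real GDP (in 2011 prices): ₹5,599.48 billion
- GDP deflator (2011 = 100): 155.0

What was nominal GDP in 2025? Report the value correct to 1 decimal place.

Nominal GDP = Real × (GDP deflator/100) = 5599.48 × 1.550 = 8679.19.

₹8,679.2 billion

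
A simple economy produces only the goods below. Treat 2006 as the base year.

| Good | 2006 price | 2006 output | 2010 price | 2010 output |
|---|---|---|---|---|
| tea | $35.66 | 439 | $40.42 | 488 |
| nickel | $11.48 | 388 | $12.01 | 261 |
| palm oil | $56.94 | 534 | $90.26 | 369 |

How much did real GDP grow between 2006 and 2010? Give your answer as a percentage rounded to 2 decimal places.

Real GDP 2006 = Nominal GDP 2006 = 35.66·439 + 11.48·388 + 56.94·534 = 50514.94.
Real GDP 2010 (at 2006 prices) = 35.66·488 + 11.48·261 + 56.94·369 = 41409.22.
Real growth = 41409.22/50514.94 − 1 = -0.1803.

-18.03%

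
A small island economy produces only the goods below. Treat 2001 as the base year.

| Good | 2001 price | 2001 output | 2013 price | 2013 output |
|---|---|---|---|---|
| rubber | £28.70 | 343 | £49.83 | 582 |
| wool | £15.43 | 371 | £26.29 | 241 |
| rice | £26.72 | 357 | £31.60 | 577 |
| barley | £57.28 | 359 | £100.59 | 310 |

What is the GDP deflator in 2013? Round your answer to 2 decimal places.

Nominal GDP 2013 = 49.83·582 + 26.29·241 + 31.60·577 + 100.59·310 = 84753.05.
Real GDP 2013 (at 2001 prices) = 28.70·582 + 15.43·241 + 26.72·577 + 57.28·310 = 53596.27.
Deflator = Nominal/Real × 100 = 84753.05/53596.27 × 100 = 158.132.

158.13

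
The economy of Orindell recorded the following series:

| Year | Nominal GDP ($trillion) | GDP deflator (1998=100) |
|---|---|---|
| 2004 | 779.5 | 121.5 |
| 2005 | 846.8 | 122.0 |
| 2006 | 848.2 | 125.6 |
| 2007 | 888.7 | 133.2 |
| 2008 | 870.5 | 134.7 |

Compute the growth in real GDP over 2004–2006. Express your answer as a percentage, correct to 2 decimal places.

5.26%

Real GDP 2004 = 779.5/1.215 = 641.56.
Real GDP 2006 = 848.2/1.256 = 675.32.
Change = 675.32/641.56 − 1 = 0.0526.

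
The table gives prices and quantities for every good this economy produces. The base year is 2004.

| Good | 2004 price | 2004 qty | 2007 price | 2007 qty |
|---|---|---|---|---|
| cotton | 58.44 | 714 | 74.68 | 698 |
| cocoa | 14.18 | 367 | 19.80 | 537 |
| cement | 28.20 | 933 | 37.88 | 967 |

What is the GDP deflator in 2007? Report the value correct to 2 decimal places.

131.34

Nominal GDP 2007 = 74.68·698 + 19.80·537 + 37.88·967 = 99389.20.
Real GDP 2007 (at 2004 prices) = 58.44·698 + 14.18·537 + 28.20·967 = 75675.18.
Deflator = Nominal/Real × 100 = 99389.20/75675.18 × 100 = 131.337.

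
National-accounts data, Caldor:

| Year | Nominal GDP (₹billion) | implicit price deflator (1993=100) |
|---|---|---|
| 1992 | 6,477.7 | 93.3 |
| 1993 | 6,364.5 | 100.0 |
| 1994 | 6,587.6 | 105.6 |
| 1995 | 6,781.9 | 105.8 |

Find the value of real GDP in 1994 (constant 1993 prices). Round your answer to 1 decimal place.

₹6,238.3 billion

Real GDP 1994 = 6587.6 / 1.056 = 6238.26.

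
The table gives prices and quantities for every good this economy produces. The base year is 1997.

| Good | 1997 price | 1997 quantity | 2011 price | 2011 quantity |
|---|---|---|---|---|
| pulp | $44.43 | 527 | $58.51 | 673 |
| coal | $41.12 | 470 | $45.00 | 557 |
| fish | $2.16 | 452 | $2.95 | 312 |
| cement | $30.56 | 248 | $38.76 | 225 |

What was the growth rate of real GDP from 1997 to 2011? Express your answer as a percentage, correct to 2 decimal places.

17.66%

Real GDP 1997 = Nominal GDP 1997 = 44.43·527 + 41.12·470 + 2.16·452 + 30.56·248 = 51296.21.
Real GDP 2011 (at 1997 prices) = 44.43·673 + 41.12·557 + 2.16·312 + 30.56·225 = 60355.15.
Real growth = 60355.15/51296.21 − 1 = 0.1766.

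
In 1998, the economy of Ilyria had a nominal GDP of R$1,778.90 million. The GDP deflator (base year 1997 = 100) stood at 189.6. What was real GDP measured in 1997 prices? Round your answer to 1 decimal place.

R$938.2 million

Real GDP = Nominal / (GDP deflator/100) = 1778.90 / 1.896 = 938.24.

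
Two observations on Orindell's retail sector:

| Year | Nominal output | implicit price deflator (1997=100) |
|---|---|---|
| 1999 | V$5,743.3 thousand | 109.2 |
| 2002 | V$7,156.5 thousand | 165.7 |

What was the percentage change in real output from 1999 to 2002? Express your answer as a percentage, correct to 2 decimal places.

Real output 1999 = 5743.3 / 1.092 = 5259.43.
Real output 2002 = 7156.5 / 1.657 = 4318.95.
Real growth = 4318.95 / 5259.43 − 1 = -0.1788.

-17.88%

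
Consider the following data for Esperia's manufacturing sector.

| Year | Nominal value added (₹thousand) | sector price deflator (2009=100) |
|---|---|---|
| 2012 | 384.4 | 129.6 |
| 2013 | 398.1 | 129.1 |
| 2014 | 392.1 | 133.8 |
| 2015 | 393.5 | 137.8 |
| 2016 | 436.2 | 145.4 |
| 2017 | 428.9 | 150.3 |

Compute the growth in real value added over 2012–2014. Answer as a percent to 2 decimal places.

-1.20%

Real value added 2012 = 384.4/1.296 = 296.60.
Real value added 2014 = 392.1/1.338 = 293.05.
Change = 293.05/296.60 − 1 = -0.0120.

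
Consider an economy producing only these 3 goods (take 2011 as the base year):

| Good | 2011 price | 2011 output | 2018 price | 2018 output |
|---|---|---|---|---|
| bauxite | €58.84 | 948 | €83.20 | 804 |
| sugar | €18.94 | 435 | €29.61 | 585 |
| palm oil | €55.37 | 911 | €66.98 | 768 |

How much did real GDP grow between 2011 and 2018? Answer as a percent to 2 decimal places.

-11.84%

Real GDP 2011 = Nominal GDP 2011 = 58.84·948 + 18.94·435 + 55.37·911 = 114461.29.
Real GDP 2018 (at 2011 prices) = 58.84·804 + 18.94·585 + 55.37·768 = 100911.42.
Real growth = 100911.42/114461.29 − 1 = -0.1184.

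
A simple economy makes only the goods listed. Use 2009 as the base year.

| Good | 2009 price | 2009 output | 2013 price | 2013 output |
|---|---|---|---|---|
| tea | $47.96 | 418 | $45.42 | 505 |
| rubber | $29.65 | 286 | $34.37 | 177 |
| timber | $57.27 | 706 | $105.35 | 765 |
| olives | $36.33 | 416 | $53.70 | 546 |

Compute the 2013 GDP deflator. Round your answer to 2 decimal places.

149.21

Nominal GDP 2013 = 45.42·505 + 34.37·177 + 105.35·765 + 53.70·546 = 138933.54.
Real GDP 2013 (at 2009 prices) = 47.96·505 + 29.65·177 + 57.27·765 + 36.33·546 = 93115.58.
Deflator = Nominal/Real × 100 = 138933.54/93115.58 × 100 = 149.205.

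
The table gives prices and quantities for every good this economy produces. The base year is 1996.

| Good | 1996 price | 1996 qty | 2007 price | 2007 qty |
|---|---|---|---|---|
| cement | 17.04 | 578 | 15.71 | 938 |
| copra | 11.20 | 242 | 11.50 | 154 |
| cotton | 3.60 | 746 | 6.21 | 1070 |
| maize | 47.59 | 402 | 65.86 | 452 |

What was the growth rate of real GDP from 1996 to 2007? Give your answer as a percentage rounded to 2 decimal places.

Real GDP 1996 = Nominal GDP 1996 = 17.04·578 + 11.20·242 + 3.60·746 + 47.59·402 = 34376.30.
Real GDP 2007 (at 1996 prices) = 17.04·938 + 11.20·154 + 3.60·1070 + 47.59·452 = 43071.00.
Real growth = 43071.00/34376.30 − 1 = 0.2529.

25.29%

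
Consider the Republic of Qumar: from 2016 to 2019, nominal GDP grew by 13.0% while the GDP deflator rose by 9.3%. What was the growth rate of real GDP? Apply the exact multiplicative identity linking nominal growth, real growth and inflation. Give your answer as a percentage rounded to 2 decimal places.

(1 + g_nom) = (1 + g_real)(1 + π), so g_real = 1.1300 / 1.0930 − 1 = 0.03385.

3.39%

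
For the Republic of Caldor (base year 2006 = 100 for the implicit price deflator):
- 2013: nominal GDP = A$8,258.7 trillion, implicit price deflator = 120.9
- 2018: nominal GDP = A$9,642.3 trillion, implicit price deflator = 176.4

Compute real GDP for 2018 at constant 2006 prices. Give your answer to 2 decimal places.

A$5,466.16 trillion

Real GDP = Nominal / (implicit price deflator/100) = 9642.3 / 1.764 = 5466.16.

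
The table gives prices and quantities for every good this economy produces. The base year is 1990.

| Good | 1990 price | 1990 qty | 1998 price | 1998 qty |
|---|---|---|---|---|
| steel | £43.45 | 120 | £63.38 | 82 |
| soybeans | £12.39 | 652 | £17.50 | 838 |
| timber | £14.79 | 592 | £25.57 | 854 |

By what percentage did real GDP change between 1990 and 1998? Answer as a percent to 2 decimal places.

Real GDP 1990 = Nominal GDP 1990 = 43.45·120 + 12.39·652 + 14.79·592 = 22047.96.
Real GDP 1998 (at 1990 prices) = 43.45·82 + 12.39·838 + 14.79·854 = 26576.38.
Real growth = 26576.38/22047.96 − 1 = 0.2054.

20.54%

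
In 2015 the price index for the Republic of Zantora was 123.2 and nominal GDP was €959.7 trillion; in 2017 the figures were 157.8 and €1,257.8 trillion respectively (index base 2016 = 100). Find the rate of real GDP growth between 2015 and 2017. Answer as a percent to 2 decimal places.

2.32%

Real GDP 2015 = 959.7 / 1.232 = 778.98.
Real GDP 2017 = 1257.8 / 1.578 = 797.08.
Real growth = 797.08 / 778.98 − 1 = 0.0232.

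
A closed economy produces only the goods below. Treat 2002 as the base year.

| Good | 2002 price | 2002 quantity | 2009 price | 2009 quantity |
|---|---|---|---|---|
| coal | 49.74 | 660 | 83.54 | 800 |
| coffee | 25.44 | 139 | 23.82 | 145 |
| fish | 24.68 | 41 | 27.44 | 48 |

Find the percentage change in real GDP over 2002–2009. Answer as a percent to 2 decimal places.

Real GDP 2002 = Nominal GDP 2002 = 49.74·660 + 25.44·139 + 24.68·41 = 37376.44.
Real GDP 2009 (at 2002 prices) = 49.74·800 + 25.44·145 + 24.68·48 = 44665.44.
Real growth = 44665.44/37376.44 − 1 = 0.1950.

19.50%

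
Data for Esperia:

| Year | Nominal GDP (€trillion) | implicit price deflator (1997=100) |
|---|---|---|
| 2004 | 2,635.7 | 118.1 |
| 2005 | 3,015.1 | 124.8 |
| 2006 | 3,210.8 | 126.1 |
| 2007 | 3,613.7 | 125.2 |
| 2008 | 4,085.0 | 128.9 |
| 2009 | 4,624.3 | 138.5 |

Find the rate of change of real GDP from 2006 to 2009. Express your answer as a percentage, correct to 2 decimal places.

31.13%

Real GDP 2006 = 3210.8/1.261 = 2546.23.
Real GDP 2009 = 4624.3/1.385 = 3338.84.
Change = 3338.84/2546.23 − 1 = 0.3113.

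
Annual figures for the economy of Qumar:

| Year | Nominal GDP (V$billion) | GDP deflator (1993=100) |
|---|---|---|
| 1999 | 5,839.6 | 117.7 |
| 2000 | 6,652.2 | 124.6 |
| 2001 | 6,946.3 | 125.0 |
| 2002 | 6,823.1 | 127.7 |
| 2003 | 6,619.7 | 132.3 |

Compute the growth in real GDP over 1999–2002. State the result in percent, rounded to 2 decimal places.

7.69%

Real GDP 1999 = 5839.6/1.177 = 4961.43.
Real GDP 2002 = 6823.1/1.277 = 5343.07.
Change = 5343.07/4961.43 − 1 = 0.0769.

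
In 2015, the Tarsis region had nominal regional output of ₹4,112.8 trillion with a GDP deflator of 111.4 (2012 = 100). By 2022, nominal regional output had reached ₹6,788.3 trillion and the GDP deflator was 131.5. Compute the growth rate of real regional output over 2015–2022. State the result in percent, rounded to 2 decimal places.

Deflate each year: 2015 → 4112.8/1.114 = 3691.92; 2022 → 6788.3/1.315 = 5162.21.
So real regional output changed by 5162.21/3691.92 − 1 = 0.3982, i.e. 39.82%.

39.82%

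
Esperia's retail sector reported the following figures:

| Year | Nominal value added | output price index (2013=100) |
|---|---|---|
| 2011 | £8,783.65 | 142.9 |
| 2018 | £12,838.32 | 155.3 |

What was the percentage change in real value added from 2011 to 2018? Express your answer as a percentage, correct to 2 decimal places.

34.49%

Deflate each year: 2011 → 8783.65/1.429 = 6146.71; 2018 → 12838.32/1.553 = 8266.79.
So real value added changed by 8266.79/6146.71 − 1 = 0.3449, i.e. 34.49%.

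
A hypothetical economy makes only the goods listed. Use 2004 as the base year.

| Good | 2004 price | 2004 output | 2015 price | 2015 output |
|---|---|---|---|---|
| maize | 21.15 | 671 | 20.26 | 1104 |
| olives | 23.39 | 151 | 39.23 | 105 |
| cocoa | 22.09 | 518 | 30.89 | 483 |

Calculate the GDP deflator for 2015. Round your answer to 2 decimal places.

Nominal GDP 2015 = 20.26·1104 + 39.23·105 + 30.89·483 = 41406.06.
Real GDP 2015 (at 2004 prices) = 21.15·1104 + 23.39·105 + 22.09·483 = 36475.02.
Deflator = Nominal/Real × 100 = 41406.06/36475.02 × 100 = 113.519.

113.52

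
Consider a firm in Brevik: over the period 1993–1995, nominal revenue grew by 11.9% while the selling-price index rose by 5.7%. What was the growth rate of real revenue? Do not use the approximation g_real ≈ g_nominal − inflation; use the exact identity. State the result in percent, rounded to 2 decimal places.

(1 + g_nom) = (1 + g_real)(1 + π), so g_real = 1.1190 / 1.0570 − 1 = 0.05866.

5.87%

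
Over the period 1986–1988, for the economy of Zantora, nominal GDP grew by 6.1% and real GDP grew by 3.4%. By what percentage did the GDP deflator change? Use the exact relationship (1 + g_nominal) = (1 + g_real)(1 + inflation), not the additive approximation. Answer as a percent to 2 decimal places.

(1 + g_nom) = (1 + g_real)(1 + π), so π = 1.0610 / 1.0340 − 1 = 0.02611.

2.61%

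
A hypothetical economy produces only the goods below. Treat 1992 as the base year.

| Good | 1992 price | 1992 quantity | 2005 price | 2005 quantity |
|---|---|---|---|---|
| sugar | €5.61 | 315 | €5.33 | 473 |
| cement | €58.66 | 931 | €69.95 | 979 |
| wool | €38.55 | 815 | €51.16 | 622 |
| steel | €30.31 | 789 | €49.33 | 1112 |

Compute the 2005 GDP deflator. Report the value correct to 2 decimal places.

Nominal GDP 2005 = 5.33·473 + 69.95·979 + 51.16·622 + 49.33·1112 = 157678.62.
Real GDP 2005 (at 1992 prices) = 5.61·473 + 58.66·979 + 38.55·622 + 30.31·1112 = 117764.49.
Deflator = Nominal/Real × 100 = 157678.62/117764.49 × 100 = 133.893.

133.89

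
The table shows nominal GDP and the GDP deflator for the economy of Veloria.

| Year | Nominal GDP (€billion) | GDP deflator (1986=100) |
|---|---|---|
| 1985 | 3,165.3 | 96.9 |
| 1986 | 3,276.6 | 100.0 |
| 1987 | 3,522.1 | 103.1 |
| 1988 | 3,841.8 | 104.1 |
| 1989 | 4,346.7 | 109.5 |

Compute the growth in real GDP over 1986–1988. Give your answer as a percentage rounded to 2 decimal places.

Real GDP 1986 = 3276.6/1.000 = 3276.60.
Real GDP 1988 = 3841.8/1.041 = 3690.49.
Change = 3690.49/3276.60 − 1 = 0.1263.

12.63%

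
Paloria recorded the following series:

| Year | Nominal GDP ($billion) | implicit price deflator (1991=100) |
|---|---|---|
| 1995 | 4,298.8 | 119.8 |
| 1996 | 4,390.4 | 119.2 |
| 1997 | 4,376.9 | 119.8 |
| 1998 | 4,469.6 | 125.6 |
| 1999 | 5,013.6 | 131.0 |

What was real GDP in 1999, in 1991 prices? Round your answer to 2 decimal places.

$3,827.18 billion

Real GDP 1999 = 5013.6 / 1.310 = 3827.18.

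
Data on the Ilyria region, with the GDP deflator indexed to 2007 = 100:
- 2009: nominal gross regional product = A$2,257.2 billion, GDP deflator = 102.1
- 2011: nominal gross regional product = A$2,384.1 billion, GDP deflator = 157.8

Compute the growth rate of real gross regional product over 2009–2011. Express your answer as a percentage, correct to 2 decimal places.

-31.66%

Real gross regional product 2009 = 2257.2 / 1.021 = 2210.77.
Real gross regional product 2011 = 2384.1 / 1.578 = 1510.84.
Real growth = 1510.84 / 2210.77 − 1 = -0.3166.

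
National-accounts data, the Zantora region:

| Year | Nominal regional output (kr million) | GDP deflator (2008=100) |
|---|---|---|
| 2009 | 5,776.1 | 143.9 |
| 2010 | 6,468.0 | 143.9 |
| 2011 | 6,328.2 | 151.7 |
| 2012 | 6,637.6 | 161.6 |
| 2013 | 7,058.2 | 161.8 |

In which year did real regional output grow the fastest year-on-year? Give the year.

2010

2010: real = 6468.0/1.439 = 4494.79; growth vs 2009 (4013.97) = 11.98%.
2011: real = 6328.2/1.517 = 4171.52; growth vs 2010 (4494.79) = -7.19%.
2012: real = 6637.6/1.616 = 4107.43; growth vs 2011 (4171.52) = -1.54%.
2013: real = 7058.2/1.618 = 4362.30; growth vs 2012 (4107.43) = 6.21%.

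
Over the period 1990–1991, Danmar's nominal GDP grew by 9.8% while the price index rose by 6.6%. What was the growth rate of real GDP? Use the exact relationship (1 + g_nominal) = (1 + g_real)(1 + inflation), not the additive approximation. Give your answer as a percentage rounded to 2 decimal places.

(1 + g_nom) = (1 + g_real)(1 + π), so g_real = 1.0980 / 1.0660 − 1 = 0.03002.

3.00%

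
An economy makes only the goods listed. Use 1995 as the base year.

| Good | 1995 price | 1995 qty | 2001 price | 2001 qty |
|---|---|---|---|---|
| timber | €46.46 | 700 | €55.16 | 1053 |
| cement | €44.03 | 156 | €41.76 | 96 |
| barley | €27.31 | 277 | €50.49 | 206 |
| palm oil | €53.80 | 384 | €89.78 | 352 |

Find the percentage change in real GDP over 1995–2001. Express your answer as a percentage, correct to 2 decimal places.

Real GDP 1995 = Nominal GDP 1995 = 46.46·700 + 44.03·156 + 27.31·277 + 53.80·384 = 67614.75.
Real GDP 2001 (at 1995 prices) = 46.46·1053 + 44.03·96 + 27.31·206 + 53.80·352 = 77712.72.
Real growth = 77712.72/67614.75 − 1 = 0.1493.

14.93%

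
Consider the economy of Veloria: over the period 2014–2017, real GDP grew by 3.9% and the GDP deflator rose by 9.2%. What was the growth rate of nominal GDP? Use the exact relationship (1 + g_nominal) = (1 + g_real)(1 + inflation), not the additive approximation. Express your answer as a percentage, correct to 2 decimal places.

(1 + g_nom) = (1 + g_real)(1 + π) = 1.0390 × 1.0920 = 1.13459.

13.46%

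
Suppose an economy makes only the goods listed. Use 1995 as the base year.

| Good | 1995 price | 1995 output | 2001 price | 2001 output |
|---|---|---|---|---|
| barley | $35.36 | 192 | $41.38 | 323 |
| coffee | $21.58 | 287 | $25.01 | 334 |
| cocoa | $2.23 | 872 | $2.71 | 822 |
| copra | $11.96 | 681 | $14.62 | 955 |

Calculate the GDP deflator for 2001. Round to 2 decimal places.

Nominal GDP 2001 = 41.38·323 + 25.01·334 + 2.71·822 + 14.62·955 = 37908.80.
Real GDP 2001 (at 1995 prices) = 35.36·323 + 21.58·334 + 2.23·822 + 11.96·955 = 31883.86.
Deflator = Nominal/Real × 100 = 37908.80/31883.86 × 100 = 118.897.

118.90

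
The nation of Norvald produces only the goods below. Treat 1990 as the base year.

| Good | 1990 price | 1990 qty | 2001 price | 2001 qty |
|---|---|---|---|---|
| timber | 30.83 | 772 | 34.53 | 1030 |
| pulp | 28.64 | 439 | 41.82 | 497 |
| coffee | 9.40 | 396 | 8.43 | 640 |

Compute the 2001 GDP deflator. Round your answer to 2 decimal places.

118.73

Nominal GDP 2001 = 34.53·1030 + 41.82·497 + 8.43·640 = 61745.64.
Real GDP 2001 (at 1990 prices) = 30.83·1030 + 28.64·497 + 9.40·640 = 52004.98.
Deflator = Nominal/Real × 100 = 61745.64/52004.98 × 100 = 118.730.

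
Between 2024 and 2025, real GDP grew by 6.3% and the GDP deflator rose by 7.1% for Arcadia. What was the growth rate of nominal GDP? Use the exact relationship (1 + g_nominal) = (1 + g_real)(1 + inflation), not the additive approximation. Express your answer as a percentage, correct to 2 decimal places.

(1 + g_nom) = (1 + g_real)(1 + π) = 1.0630 × 1.0710 = 1.13847.

13.85%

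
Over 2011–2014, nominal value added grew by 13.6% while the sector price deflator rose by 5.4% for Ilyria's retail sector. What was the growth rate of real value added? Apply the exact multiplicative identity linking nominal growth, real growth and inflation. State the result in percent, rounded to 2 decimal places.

(1 + g_nom) = (1 + g_real)(1 + π), so g_real = 1.1360 / 1.0540 − 1 = 0.07780.

7.78%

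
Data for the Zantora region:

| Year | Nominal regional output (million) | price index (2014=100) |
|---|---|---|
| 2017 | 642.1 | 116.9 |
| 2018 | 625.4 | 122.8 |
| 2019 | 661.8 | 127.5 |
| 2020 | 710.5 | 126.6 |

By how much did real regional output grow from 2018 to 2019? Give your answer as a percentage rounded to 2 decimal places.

Real regional output 2018 = 625.4/1.228 = 509.28.
Real regional output 2019 = 661.8/1.275 = 519.06.
Change = 519.06/509.28 − 1 = 0.0192.

1.92%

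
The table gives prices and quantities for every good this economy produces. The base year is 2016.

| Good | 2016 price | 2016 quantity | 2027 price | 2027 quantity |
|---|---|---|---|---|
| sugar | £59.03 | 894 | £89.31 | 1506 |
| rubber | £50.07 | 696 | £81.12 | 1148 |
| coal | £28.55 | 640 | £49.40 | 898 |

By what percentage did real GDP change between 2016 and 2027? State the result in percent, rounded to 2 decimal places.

62.44%

Real GDP 2016 = Nominal GDP 2016 = 59.03·894 + 50.07·696 + 28.55·640 = 105893.54.
Real GDP 2027 (at 2016 prices) = 59.03·1506 + 50.07·1148 + 28.55·898 = 172017.44.
Real growth = 172017.44/105893.54 − 1 = 0.6244.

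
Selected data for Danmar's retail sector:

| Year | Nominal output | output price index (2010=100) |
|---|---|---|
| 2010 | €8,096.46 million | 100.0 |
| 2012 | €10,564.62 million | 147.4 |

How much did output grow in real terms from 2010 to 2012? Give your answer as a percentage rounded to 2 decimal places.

-11.48%

Deflate each year: 2010 → 8096.46/1.000 = 8096.46; 2012 → 10564.62/1.474 = 7167.31.
So real output changed by 7167.31/8096.46 − 1 = -0.1148, i.e. -11.48%.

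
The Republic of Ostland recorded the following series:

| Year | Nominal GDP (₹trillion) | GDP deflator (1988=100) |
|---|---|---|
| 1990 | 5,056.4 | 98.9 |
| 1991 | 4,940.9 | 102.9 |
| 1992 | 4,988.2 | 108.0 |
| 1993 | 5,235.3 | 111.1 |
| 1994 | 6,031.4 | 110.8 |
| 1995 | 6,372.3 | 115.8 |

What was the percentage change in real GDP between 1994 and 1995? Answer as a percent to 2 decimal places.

Real GDP 1994 = 6031.4/1.108 = 5443.50.
Real GDP 1995 = 6372.3/1.158 = 5502.85.
Change = 5502.85/5443.50 − 1 = 0.0109.

1.09%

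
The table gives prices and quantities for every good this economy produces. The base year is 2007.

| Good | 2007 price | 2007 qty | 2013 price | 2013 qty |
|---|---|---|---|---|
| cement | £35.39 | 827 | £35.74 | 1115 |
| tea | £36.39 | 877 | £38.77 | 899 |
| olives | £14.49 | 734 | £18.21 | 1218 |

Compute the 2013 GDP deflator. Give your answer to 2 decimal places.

107.86

Nominal GDP 2013 = 35.74·1115 + 38.77·899 + 18.21·1218 = 96884.11.
Real GDP 2013 (at 2007 prices) = 35.39·1115 + 36.39·899 + 14.49·1218 = 89823.28.
Deflator = Nominal/Real × 100 = 96884.11/89823.28 × 100 = 107.861.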